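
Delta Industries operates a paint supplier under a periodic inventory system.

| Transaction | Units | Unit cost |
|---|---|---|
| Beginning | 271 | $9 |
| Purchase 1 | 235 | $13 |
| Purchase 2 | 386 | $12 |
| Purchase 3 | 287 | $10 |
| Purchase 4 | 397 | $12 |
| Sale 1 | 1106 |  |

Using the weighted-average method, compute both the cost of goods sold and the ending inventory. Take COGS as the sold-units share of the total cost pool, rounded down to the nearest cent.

Sale 1, sell 1106: 1106/1576 × $17,760.00 → $12,463.55
Ending inventory (cost pool remaining) = $5,296.45

COGS = $12,463.55; ending inventory = $5,296.45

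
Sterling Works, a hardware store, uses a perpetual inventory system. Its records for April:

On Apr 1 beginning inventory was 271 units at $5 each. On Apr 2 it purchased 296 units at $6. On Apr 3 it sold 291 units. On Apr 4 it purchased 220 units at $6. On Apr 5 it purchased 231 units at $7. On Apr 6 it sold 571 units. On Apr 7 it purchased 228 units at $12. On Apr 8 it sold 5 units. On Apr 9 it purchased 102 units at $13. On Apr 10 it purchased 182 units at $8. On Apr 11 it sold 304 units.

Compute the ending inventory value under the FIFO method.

Apr 3, 291 sold [FIFO — oldest first]: 271 @ $5 + 20 @ $6 = $1,475
Apr 6, 571 sold [FIFO — oldest first]: 276 @ $6 + 220 @ $6 + 75 @ $7 = $3,501
Apr 8, 5 sold [FIFO — oldest first]: 5 @ $7 = $35
Apr 11, 304 sold [FIFO — oldest first]: 151 @ $7 + 153 @ $12 = $2,893
Total COGS = $1,475 + $3,501 + $35 + $2,893 = $7,904
Ending inventory: 75 @ $12 + 102 @ $13 + 182 @ $8 = $3,682

Ending inventory = $3,682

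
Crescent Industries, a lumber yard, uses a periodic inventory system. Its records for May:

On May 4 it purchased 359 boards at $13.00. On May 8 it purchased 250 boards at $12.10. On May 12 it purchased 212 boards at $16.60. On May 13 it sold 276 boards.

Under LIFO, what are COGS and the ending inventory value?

May 13, 276 sold [LIFO — newest first]: 212 @ $16.60 + 64 @ $12.10 = $4,293.60
Ending inventory: 359 @ $13.00 + 186 @ $12.10 = $6,917.60

COGS = $4,293.60; ending inventory = $6,917.60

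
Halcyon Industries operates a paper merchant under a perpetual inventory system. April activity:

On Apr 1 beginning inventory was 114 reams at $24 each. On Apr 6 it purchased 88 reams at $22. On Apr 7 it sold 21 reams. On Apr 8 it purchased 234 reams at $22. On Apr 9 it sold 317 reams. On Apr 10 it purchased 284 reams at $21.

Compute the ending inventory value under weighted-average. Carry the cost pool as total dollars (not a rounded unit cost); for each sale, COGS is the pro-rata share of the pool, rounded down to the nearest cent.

Ending inventory = $8,168.25

After Apr 1: 114 on hand, pool $2,736.00 (≈ $24.0000 each)
After Apr 6: 202 on hand, pool $4,672.00 (≈ $23.1287 each)
Apr 7, sell 21: 21/202 × $4,672.00 → $485.70
After Apr 8: 415 on hand, pool $9,334.30 (≈ $22.4923 each)
Apr 9, sell 317: 317/415 × $9,334.30 → $7,130.05
After Apr 10: 382 on hand, pool $8,168.25 (≈ $21.3829 each)
Total COGS = $485.70 + $7,130.05 = $7,615.75
Ending inventory (cost pool remaining) = $8,168.25
Check: goods available $15,784.00 = COGS $7,615.75 + ending $8,168.25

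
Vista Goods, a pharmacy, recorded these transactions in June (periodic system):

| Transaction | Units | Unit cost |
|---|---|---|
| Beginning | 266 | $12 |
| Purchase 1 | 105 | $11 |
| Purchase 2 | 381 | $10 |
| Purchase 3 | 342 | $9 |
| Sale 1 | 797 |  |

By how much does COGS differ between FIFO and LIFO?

FIFO COGS: 266 @ $12 + 105 @ $11 + 381 @ $10 + 45 @ $9 = $8,562
LIFO COGS: 342 @ $9 + 381 @ $10 + 74 @ $11 = $7,702
Difference = |$8,562 − $7,702| = $860

$860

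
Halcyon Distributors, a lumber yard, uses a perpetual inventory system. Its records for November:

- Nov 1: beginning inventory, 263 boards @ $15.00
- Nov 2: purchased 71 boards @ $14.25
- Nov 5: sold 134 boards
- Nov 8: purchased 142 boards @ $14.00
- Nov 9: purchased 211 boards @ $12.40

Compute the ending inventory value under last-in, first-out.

Nov 5, 134 sold [LIFO — newest first]: 71 @ $14.25 + 63 @ $15.00 = $1,956.75
Ending inventory: 200 @ $15.00 + 142 @ $14.00 + 211 @ $12.40 = $7,604.40
Check: goods available $9,561.15 = COGS $1,956.75 + ending $7,604.40

Ending inventory = $7,604.40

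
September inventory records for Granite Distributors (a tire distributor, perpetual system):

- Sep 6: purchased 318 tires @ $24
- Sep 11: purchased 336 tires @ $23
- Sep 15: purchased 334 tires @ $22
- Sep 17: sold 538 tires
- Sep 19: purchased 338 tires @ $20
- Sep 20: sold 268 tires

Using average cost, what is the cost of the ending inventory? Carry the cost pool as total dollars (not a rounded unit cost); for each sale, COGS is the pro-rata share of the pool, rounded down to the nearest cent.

Ending inventory = $11,286.06

After Sep 6: 318 on hand, pool $7,632.00 (≈ $24.0000 each)
After Sep 11: 654 on hand, pool $15,360.00 (≈ $23.4862 each)
After Sep 15: 988 on hand, pool $22,708.00 (≈ $22.9838 each)
Sep 17, sell 538: 538/988 × $22,708.00 → $12,365.28
After Sep 19: 788 on hand, pool $17,102.72 (≈ $21.7040 each)
Sep 20, sell 268: 268/788 × $17,102.72 → $5,816.66
Total COGS = $12,365.28 + $5,816.66 = $18,181.94
Ending inventory (cost pool remaining) = $11,286.06
Check: goods available $29,468.00 = COGS $18,181.94 + ending $11,286.06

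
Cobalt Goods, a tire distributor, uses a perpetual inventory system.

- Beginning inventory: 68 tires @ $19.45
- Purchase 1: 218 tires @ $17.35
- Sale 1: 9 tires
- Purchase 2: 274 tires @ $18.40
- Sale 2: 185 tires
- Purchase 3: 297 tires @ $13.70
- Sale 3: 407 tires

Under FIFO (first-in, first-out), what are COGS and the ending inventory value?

COGS = $10,708.20; ending inventory = $3,507.20

Sale 1 (9) [FIFO — oldest first]: 9 @ $19.45 = $175.05
Sale 2 (185) [FIFO — oldest first]: 59 @ $19.45 + 126 @ $17.35 = $3,333.65
Sale 3 (407) [FIFO — oldest first]: 92 @ $17.35 + 274 @ $18.40 + 41 @ $13.70 = $7,199.50
Total COGS = $175.05 + $3,333.65 + $7,199.50 = $10,708.20
Ending inventory: 256 @ $13.70 = $3,507.20
Check: goods available $14,215.40 = COGS $10,708.20 + ending $3,507.20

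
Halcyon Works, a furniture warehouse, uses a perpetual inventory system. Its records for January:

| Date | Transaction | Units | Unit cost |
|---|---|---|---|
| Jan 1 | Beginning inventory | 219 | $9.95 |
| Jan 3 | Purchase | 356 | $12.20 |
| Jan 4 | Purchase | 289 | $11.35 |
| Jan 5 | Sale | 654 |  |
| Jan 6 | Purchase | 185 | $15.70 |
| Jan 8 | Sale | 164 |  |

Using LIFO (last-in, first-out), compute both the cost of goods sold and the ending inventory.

Jan 5, 654 sold [LIFO — newest first]: 289 @ $11.35 + 356 @ $12.20 + 9 @ $9.95 = $7,712.90
Jan 8, 164 sold [LIFO — newest first]: 164 @ $15.70 = $2,574.80
Total COGS = $7,712.90 + $2,574.80 = $10,287.70
Ending inventory: 210 @ $9.95 + 21 @ $15.70 = $2,419.20

COGS = $10,287.70; ending inventory = $2,419.20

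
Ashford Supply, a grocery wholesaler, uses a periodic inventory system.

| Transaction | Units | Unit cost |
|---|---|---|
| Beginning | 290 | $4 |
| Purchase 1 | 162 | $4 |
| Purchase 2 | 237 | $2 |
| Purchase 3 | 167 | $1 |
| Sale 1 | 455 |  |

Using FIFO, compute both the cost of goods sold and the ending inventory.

COGS = $1,814; ending inventory = $635

Sale 1 (455) [FIFO — oldest first]: 290 @ $4 + 162 @ $4 + 3 @ $2 = $1,814
Ending inventory: 234 @ $2 + 167 @ $1 = $635
Check: goods available $2,449 = COGS $1,814 + ending $635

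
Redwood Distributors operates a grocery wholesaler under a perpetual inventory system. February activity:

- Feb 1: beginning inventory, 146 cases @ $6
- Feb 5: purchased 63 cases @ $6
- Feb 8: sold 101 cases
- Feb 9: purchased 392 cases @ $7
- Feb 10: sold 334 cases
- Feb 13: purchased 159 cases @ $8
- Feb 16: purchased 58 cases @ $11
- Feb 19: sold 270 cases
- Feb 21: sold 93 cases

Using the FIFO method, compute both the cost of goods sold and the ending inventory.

COGS = $5,688; ending inventory = $220

Feb 8, 101 sold [FIFO — oldest first]: 101 @ $6 = $606
Feb 10, 334 sold [FIFO — oldest first]: 45 @ $6 + 63 @ $6 + 226 @ $7 = $2,230
Feb 19, 270 sold [FIFO — oldest first]: 166 @ $7 + 104 @ $8 = $1,994
Feb 21, 93 sold [FIFO — oldest first]: 55 @ $8 + 38 @ $11 = $858
Total COGS = $606 + $2,230 + $1,994 + $858 = $5,688
Ending inventory: 20 @ $11 = $220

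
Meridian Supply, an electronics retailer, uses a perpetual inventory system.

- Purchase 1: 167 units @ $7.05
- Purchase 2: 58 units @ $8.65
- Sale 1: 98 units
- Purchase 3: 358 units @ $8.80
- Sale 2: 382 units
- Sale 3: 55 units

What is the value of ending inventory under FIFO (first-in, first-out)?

Sale 1 (98) [FIFO — oldest first]: 98 @ $7.05 = $690.90
Sale 2 (382) [FIFO — oldest first]: 69 @ $7.05 + 58 @ $8.65 + 255 @ $8.80 = $3,232.15
Sale 3 (55) [FIFO — oldest first]: 55 @ $8.80 = $484.00
Total COGS = $690.90 + $3,232.15 + $484.00 = $4,407.05
Ending inventory: 48 @ $8.80 = $422.40

Ending inventory = $422.40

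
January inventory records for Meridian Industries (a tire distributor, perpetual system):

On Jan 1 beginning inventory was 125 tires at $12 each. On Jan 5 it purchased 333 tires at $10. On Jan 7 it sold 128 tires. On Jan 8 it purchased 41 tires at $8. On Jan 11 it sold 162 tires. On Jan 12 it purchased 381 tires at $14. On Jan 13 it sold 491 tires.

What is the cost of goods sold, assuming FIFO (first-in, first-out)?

Jan 7, 128 sold [FIFO — oldest first]: 125 @ $12 + 3 @ $10 = $1,530
Jan 11, 162 sold [FIFO — oldest first]: 162 @ $10 = $1,620
Jan 13, 491 sold [FIFO — oldest first]: 168 @ $10 + 41 @ $8 + 282 @ $14 = $5,956
Total COGS = $1,530 + $1,620 + $5,956 = $9,106
Ending inventory: 99 @ $14 = $1,386
Check: goods available $10,492 = COGS $9,106 + ending $1,386

COGS = $9,106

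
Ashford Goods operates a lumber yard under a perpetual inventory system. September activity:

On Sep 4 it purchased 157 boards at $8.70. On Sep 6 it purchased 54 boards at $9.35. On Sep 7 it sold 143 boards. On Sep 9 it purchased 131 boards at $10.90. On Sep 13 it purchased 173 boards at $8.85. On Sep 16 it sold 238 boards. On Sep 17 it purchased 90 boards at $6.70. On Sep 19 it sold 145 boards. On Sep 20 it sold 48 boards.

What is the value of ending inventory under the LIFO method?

Sep 7, 143 sold [LIFO — newest first]: 54 @ $9.35 + 89 @ $8.70 = $1,279.20
Sep 16, 238 sold [LIFO — newest first]: 173 @ $8.85 + 65 @ $10.90 = $2,239.55
Sep 19, 145 sold [LIFO — newest first]: 90 @ $6.70 + 55 @ $10.90 = $1,202.50
Sep 20, 48 sold [LIFO — newest first]: 11 @ $10.90 + 37 @ $8.70 = $441.80
Total COGS = $1,279.20 + $2,239.55 + $1,202.50 + $441.80 = $5,163.05
Ending inventory: 31 @ $8.70 = $269.70

Ending inventory = $269.70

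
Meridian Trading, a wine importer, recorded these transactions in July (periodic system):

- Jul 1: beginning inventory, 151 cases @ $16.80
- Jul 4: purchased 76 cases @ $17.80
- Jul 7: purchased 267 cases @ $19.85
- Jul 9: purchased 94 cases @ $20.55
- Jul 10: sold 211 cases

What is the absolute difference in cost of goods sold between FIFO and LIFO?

FIFO COGS: 151 @ $16.80 + 60 @ $17.80 = $3,604.80
LIFO COGS: 94 @ $20.55 + 117 @ $19.85 = $4,254.15
Difference = |$3,604.80 − $4,254.15| = $649.35

$649.35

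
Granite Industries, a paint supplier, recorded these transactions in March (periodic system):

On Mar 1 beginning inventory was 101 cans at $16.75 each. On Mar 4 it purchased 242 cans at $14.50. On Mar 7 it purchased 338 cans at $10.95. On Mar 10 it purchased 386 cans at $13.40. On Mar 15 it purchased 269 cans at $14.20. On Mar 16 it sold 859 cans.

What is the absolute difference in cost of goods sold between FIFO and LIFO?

FIFO COGS: 101 @ $16.75 + 242 @ $14.50 + 338 @ $10.95 + 178 @ $13.40 = $11,287.05
LIFO COGS: 269 @ $14.20 + 386 @ $13.40 + 204 @ $10.95 = $11,226.00
Difference = |$11,287.05 − $11,226.00| = $61.05

$61.05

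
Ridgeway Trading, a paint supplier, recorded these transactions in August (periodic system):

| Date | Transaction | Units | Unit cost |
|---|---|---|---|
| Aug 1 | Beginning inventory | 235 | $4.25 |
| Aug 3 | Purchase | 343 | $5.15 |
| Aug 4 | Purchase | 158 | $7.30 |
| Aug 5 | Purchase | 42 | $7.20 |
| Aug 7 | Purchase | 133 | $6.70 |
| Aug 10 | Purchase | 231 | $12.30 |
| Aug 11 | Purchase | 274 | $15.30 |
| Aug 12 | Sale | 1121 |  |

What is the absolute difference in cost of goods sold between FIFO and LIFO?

FIFO COGS: 235 @ $4.25 + 343 @ $5.15 + 158 @ $7.30 + 42 @ $7.20 + 133 @ $6.70 + 210 @ $12.30 = $7,695.10
LIFO COGS: 274 @ $15.30 + 231 @ $12.30 + 133 @ $6.70 + 42 @ $7.20 + 158 @ $7.30 + 283 @ $5.15 = $10,837.85
Difference = |$7,695.10 − $10,837.85| = $3,142.75

$3,142.75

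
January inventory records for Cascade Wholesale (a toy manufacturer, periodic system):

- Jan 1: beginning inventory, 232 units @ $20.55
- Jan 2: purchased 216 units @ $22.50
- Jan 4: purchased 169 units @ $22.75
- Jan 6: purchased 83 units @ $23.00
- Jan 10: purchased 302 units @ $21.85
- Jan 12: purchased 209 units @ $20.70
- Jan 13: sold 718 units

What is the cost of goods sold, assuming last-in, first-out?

Jan 13, 718 sold [LIFO — newest first]: 209 @ $20.70 + 302 @ $21.85 + 83 @ $23.00 + 124 @ $22.75 = $15,655.00
Ending inventory: 232 @ $20.55 + 216 @ $22.50 + 45 @ $22.75 = $10,651.35

COGS = $15,655.00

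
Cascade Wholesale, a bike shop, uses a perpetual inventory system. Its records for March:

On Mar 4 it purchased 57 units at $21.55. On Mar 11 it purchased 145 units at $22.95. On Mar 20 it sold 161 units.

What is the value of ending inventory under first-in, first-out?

Mar 20, 161 sold [FIFO — oldest first]: 57 @ $21.55 + 104 @ $22.95 = $3,615.15
Ending inventory: 41 @ $22.95 = $940.95
Check: goods available $4,556.10 = COGS $3,615.15 + ending $940.95

Ending inventory = $940.95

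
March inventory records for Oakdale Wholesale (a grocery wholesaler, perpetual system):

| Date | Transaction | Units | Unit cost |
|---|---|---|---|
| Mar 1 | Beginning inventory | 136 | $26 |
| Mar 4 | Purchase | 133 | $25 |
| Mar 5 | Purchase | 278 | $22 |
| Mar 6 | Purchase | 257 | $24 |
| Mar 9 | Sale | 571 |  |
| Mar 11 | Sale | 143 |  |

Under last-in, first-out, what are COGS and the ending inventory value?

COGS = $16,805; ending inventory = $2,340

Mar 9, 571 sold [LIFO — newest first]: 257 @ $24 + 278 @ $22 + 36 @ $25 = $13,184
Mar 11, 143 sold [LIFO — newest first]: 97 @ $25 + 46 @ $26 = $3,621
Total COGS = $13,184 + $3,621 = $16,805
Ending inventory: 90 @ $26 = $2,340
Check: goods available $19,145 = COGS $16,805 + ending $2,340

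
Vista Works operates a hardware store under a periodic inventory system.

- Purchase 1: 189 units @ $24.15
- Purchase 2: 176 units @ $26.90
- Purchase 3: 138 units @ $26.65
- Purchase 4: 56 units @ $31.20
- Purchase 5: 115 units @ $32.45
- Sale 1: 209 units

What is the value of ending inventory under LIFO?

Ending inventory = $11,963.75

Sale 1 (209) [LIFO — newest first]: 115 @ $32.45 + 56 @ $31.20 + 38 @ $26.65 = $6,491.65
Ending inventory: 189 @ $24.15 + 176 @ $26.90 + 100 @ $26.65 = $11,963.75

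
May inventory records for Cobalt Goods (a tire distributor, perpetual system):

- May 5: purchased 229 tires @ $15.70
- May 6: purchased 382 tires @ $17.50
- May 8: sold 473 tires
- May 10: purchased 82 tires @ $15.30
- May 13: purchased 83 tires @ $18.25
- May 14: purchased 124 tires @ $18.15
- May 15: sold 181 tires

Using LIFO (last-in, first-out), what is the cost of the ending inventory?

Ending inventory = $3,895.70

May 8, 473 sold [LIFO — newest first]: 382 @ $17.50 + 91 @ $15.70 = $8,113.70
May 15, 181 sold [LIFO — newest first]: 124 @ $18.15 + 57 @ $18.25 = $3,290.85
Total COGS = $8,113.70 + $3,290.85 = $11,404.55
Ending inventory: 138 @ $15.70 + 82 @ $15.30 + 26 @ $18.25 = $3,895.70
Check: goods available $15,300.25 = COGS $11,404.55 + ending $3,895.70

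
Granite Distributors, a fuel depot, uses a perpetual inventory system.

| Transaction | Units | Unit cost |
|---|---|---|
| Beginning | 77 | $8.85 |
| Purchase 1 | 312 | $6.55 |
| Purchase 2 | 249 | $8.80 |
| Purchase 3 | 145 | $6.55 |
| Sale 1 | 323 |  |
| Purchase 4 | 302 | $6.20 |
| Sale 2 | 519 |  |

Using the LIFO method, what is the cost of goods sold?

COGS = $5,969.65

Sale 1 (323) [LIFO — newest first]: 145 @ $6.55 + 178 @ $8.80 = $2,516.15
Sale 2 (519) [LIFO — newest first]: 302 @ $6.20 + 71 @ $8.80 + 146 @ $6.55 = $3,453.50
Total COGS = $2,516.15 + $3,453.50 = $5,969.65
Ending inventory: 77 @ $8.85 + 166 @ $6.55 = $1,768.75
Check: goods available $7,738.40 = COGS $5,969.65 + ending $1,768.75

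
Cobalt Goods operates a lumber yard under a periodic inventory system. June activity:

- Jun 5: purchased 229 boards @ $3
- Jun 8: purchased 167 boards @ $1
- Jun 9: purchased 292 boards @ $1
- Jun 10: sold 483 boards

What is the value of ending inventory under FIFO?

Ending inventory = $205

Jun 10, 483 sold [FIFO — oldest first]: 229 @ $3 + 167 @ $1 + 87 @ $1 = $941
Ending inventory: 205 @ $1 = $205
Check: goods available $1,146 = COGS $941 + ending $205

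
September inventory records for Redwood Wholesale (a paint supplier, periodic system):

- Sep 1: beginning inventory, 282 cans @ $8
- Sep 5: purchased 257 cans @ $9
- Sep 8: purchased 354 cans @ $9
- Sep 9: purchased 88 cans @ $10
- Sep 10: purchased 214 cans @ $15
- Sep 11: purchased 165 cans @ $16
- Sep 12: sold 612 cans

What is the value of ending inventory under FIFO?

Sep 12, 612 sold [FIFO — oldest first]: 282 @ $8 + 257 @ $9 + 73 @ $9 = $5,226
Ending inventory: 281 @ $9 + 88 @ $10 + 214 @ $15 + 165 @ $16 = $9,259

Ending inventory = $9,259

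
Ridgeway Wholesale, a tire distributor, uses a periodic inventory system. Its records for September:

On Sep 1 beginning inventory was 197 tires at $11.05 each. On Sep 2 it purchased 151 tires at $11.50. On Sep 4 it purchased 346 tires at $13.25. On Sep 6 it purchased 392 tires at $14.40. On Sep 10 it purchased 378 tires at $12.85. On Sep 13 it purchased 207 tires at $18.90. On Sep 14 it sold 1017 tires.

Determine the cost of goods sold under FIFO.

Sep 14, 1017 sold [FIFO — oldest first]: 197 @ $11.05 + 151 @ $11.50 + 346 @ $13.25 + 323 @ $14.40 = $13,149.05
Ending inventory: 69 @ $14.40 + 378 @ $12.85 + 207 @ $18.90 = $9,763.20
Check: goods available $22,912.25 = COGS $13,149.05 + ending $9,763.20

COGS = $13,149.05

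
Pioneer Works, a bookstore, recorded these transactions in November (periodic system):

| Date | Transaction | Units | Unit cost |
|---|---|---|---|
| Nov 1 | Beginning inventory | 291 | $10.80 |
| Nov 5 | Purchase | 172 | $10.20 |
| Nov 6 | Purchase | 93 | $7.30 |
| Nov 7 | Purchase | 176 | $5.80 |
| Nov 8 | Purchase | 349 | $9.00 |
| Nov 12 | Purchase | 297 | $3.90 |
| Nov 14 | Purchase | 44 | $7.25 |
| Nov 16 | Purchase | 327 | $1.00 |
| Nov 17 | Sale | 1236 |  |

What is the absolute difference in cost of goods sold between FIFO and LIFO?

$4,062.40

FIFO COGS: 291 @ $10.80 + 172 @ $10.20 + 93 @ $7.30 + 176 @ $5.80 + 349 @ $9.00 + 155 @ $3.90 = $10,342.40
LIFO COGS: 327 @ $1.00 + 44 @ $7.25 + 297 @ $3.90 + 349 @ $9.00 + 176 @ $5.80 + 43 @ $7.30 = $6,280.00
Difference = |$10,342.40 − $6,280.00| = $4,062.40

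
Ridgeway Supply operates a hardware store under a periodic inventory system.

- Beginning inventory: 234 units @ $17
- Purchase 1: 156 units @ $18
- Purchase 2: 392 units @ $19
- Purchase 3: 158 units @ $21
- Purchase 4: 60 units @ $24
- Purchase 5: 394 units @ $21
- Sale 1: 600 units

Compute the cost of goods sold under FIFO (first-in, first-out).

Sale 1 (600) [FIFO — oldest first]: 234 @ $17 + 156 @ $18 + 210 @ $19 = $10,776
Ending inventory: 182 @ $19 + 158 @ $21 + 60 @ $24 + 394 @ $21 = $16,490
Check: goods available $27,266 = COGS $10,776 + ending $16,490

COGS = $10,776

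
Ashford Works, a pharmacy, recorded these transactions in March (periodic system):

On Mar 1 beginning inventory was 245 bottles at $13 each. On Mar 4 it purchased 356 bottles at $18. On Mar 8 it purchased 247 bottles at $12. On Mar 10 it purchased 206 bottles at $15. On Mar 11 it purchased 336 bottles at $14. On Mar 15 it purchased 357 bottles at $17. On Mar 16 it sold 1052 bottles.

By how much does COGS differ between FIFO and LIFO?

$82

FIFO COGS: 245 @ $13 + 356 @ $18 + 247 @ $12 + 204 @ $15 = $15,617
LIFO COGS: 357 @ $17 + 336 @ $14 + 206 @ $15 + 153 @ $12 = $15,699
Difference = |$15,617 − $15,699| = $82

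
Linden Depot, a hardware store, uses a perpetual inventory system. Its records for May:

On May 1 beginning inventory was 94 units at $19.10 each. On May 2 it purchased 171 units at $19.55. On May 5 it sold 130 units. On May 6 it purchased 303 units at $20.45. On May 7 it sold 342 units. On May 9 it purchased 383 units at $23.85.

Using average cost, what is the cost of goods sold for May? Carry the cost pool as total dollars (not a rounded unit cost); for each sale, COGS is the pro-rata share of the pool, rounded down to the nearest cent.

After May 1: 94 on hand, pool $1,795.40 (≈ $19.1000 each)
After May 2: 265 on hand, pool $5,138.45 (≈ $19.3904 each)
May 5, sell 130: 130/265 × $5,138.45 → $2,520.74
After May 6: 438 on hand, pool $8,814.06 (≈ $20.1234 each)
May 7, sell 342: 342/438 × $8,814.06 → $6,882.21
After May 9: 479 on hand, pool $11,066.40 (≈ $23.1031 each)
Total COGS = $2,520.74 + $6,882.21 = $9,402.95
Ending inventory (cost pool remaining) = $11,066.40

COGS = $9,402.95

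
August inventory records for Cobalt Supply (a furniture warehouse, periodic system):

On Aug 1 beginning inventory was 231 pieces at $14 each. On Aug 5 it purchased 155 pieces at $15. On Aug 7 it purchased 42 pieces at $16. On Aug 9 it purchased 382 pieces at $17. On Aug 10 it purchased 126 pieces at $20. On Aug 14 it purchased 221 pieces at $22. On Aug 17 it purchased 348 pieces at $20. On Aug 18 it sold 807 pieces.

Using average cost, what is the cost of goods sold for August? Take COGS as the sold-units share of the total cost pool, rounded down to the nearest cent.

COGS = $14,513.66

Aug 18, sell 807: 807/1505 × $27,067.00 → $14,513.66
Ending inventory (cost pool remaining) = $12,553.34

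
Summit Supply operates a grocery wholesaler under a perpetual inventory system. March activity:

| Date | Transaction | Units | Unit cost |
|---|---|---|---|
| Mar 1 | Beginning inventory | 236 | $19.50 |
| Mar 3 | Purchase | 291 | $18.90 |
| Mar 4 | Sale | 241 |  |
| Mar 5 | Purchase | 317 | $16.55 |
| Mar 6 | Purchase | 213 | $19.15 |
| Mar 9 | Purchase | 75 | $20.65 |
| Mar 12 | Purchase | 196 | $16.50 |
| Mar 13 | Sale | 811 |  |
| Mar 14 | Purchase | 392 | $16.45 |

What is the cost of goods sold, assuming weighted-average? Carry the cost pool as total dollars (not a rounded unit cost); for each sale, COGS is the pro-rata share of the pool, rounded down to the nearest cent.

COGS = $19,235.77

After Mar 1: 236 on hand, pool $4,602.00 (≈ $19.5000 each)
After Mar 3: 527 on hand, pool $10,101.90 (≈ $19.1687 each)
Mar 4, sell 241: 241/527 × $10,101.90 → $4,619.65
After Mar 5: 603 on hand, pool $10,728.60 (≈ $17.7920 each)
After Mar 6: 816 on hand, pool $14,807.55 (≈ $18.1465 each)
After Mar 9: 891 on hand, pool $16,356.30 (≈ $18.3572 each)
After Mar 12: 1087 on hand, pool $19,590.30 (≈ $18.0224 each)
Mar 13, sell 811: 811/1087 × $19,590.30 → $14,616.12
After Mar 14: 668 on hand, pool $11,422.58 (≈ $17.0997 each)
Total COGS = $4,619.65 + $14,616.12 = $19,235.77
Ending inventory (cost pool remaining) = $11,422.58
Check: goods available $30,658.35 = COGS $19,235.77 + ending $11,422.58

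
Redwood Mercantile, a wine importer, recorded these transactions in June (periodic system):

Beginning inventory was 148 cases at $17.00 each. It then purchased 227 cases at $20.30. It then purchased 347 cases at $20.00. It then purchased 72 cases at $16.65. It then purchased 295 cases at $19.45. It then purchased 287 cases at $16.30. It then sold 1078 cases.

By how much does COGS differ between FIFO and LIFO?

$668.95

FIFO COGS: 148 @ $17.00 + 227 @ $20.30 + 347 @ $20.00 + 72 @ $16.65 + 284 @ $19.45 = $20,786.70
LIFO COGS: 287 @ $16.30 + 295 @ $19.45 + 72 @ $16.65 + 347 @ $20.00 + 77 @ $20.30 = $20,117.75
Difference = |$20,786.70 − $20,117.75| = $668.95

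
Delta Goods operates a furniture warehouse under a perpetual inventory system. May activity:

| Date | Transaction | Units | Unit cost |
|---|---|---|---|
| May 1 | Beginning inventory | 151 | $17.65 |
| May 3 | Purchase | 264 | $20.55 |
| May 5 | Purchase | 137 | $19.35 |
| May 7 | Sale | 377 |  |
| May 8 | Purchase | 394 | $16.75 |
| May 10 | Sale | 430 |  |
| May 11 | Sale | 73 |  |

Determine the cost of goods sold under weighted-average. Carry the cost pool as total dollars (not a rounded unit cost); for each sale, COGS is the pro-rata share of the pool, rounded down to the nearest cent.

COGS = $16,180.31

After May 1: 151 on hand, pool $2,665.15 (≈ $17.6500 each)
After May 3: 415 on hand, pool $8,090.35 (≈ $19.4948 each)
After May 5: 552 on hand, pool $10,741.30 (≈ $19.4589 each)
May 7, sell 377: 377/552 × $10,741.30 → $7,335.99
After May 8: 569 on hand, pool $10,004.81 (≈ $17.5831 each)
May 10, sell 430: 430/569 × $10,004.81 → $7,560.75
May 11, sell 73: 73/139 × $2,444.06 → $1,283.57
Total COGS = $7,335.99 + $7,560.75 + $1,283.57 = $16,180.31
Ending inventory (cost pool remaining) = $1,160.49
Check: goods available $17,340.80 = COGS $16,180.31 + ending $1,160.49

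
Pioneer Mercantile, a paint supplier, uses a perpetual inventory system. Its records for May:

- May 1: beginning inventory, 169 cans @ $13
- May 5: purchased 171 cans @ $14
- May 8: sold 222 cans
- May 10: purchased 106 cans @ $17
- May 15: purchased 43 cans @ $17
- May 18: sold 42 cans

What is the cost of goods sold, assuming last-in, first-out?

May 8, 222 sold [LIFO — newest first]: 171 @ $14 + 51 @ $13 = $3,057
May 18, 42 sold [LIFO — newest first]: 42 @ $17 = $714
Total COGS = $3,057 + $714 = $3,771
Ending inventory: 118 @ $13 + 106 @ $17 + 1 @ $17 = $3,353
Check: goods available $7,124 = COGS $3,771 + ending $3,353

COGS = $3,771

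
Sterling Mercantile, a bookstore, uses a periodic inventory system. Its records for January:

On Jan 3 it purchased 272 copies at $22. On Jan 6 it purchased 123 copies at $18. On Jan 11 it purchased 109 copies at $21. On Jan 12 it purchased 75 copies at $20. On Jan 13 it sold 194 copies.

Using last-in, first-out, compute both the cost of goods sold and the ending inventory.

Jan 13, 194 sold [LIFO — newest first]: 75 @ $20 + 109 @ $21 + 10 @ $18 = $3,969
Ending inventory: 272 @ $22 + 113 @ $18 = $8,018

COGS = $3,969; ending inventory = $8,018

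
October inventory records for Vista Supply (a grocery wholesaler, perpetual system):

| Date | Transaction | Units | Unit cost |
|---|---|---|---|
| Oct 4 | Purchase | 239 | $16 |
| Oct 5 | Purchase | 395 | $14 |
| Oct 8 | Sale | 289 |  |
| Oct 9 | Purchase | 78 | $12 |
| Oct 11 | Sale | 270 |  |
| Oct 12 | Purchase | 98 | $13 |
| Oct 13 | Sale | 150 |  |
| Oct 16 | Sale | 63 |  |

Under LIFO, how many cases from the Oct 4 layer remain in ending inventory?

Oct 8, 289 sold [LIFO — newest first]: 289 @ $14 = $4,046
Oct 11, 270 sold [LIFO — newest first]: 78 @ $12 + 106 @ $14 + 86 @ $16 = $3,796
Oct 13, 150 sold [LIFO — newest first]: 98 @ $13 + 52 @ $16 = $2,106
Oct 16, 63 sold [LIFO — newest first]: 63 @ $16 = $1,008
Total COGS = $4,046 + $3,796 + $2,106 + $1,008 = $10,956
Ending inventory: 38 @ $16 = $608
Check: goods available $11,564 = COGS $10,956 + ending $608

38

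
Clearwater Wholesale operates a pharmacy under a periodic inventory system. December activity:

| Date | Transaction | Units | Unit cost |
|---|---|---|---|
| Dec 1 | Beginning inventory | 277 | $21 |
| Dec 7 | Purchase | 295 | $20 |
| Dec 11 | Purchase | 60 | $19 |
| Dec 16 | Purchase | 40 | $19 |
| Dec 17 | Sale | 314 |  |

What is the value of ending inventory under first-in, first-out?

Ending inventory = $7,060

Dec 17, 314 sold [FIFO — oldest first]: 277 @ $21 + 37 @ $20 = $6,557
Ending inventory: 258 @ $20 + 60 @ $19 + 40 @ $19 = $7,060
Check: goods available $13,617 = COGS $6,557 + ending $7,060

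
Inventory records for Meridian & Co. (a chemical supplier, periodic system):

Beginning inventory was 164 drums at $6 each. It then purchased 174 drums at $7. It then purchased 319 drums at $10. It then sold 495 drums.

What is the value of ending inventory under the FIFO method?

Ending inventory = $1,620

Sale 1 (495) [FIFO — oldest first]: 164 @ $6 + 174 @ $7 + 157 @ $10 = $3,772
Ending inventory: 162 @ $10 = $1,620
Check: goods available $5,392 = COGS $3,772 + ending $1,620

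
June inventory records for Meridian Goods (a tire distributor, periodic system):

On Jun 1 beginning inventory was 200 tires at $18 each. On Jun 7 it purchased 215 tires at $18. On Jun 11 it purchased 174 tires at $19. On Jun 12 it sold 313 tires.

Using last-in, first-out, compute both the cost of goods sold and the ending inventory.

Jun 12, 313 sold [LIFO — newest first]: 174 @ $19 + 139 @ $18 = $5,808
Ending inventory: 200 @ $18 + 76 @ $18 = $4,968

COGS = $5,808; ending inventory = $4,968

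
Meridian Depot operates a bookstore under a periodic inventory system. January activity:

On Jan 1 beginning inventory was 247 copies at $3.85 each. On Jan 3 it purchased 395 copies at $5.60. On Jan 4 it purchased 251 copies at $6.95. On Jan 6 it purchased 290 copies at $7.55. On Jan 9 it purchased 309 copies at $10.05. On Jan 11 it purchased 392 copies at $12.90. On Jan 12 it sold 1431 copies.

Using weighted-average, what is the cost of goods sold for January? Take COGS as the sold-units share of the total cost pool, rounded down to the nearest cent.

COGS = $11,590.15

Jan 12, sell 1431: 1431/1884 × $15,259.15 → $11,590.15
Ending inventory (cost pool remaining) = $3,669.00
Check: goods available $15,259.15 = COGS $11,590.15 + ending $3,669.00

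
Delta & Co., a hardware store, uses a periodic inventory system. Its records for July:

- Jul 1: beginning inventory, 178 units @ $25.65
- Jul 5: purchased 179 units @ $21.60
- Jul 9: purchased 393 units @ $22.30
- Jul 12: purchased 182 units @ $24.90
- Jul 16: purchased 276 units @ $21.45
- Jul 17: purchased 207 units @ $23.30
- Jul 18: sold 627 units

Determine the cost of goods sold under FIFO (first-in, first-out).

COGS = $14,453.10

Jul 18, 627 sold [FIFO — oldest first]: 178 @ $25.65 + 179 @ $21.60 + 270 @ $22.30 = $14,453.10
Ending inventory: 123 @ $22.30 + 182 @ $24.90 + 276 @ $21.45 + 207 @ $23.30 = $18,018.00
Check: goods available $32,471.10 = COGS $14,453.10 + ending $18,018.00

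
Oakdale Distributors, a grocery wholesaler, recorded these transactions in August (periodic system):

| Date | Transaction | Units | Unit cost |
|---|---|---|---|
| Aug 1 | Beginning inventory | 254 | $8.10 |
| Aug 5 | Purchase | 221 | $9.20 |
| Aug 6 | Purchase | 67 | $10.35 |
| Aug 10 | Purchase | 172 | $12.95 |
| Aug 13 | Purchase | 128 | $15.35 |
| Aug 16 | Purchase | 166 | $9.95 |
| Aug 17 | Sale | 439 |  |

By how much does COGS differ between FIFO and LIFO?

$1,734.85

FIFO COGS: 254 @ $8.10 + 185 @ $9.20 = $3,759.40
LIFO COGS: 166 @ $9.95 + 128 @ $15.35 + 145 @ $12.95 = $5,494.25
Difference = |$3,759.40 − $5,494.25| = $1,734.85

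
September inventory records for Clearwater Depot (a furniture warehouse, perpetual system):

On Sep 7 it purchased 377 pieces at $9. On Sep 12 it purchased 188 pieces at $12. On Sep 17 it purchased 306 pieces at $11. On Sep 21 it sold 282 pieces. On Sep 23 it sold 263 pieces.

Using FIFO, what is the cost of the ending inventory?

Sep 21, 282 sold [FIFO — oldest first]: 282 @ $9 = $2,538
Sep 23, 263 sold [FIFO — oldest first]: 95 @ $9 + 168 @ $12 = $2,871
Total COGS = $2,538 + $2,871 = $5,409
Ending inventory: 20 @ $12 + 306 @ $11 = $3,606

Ending inventory = $3,606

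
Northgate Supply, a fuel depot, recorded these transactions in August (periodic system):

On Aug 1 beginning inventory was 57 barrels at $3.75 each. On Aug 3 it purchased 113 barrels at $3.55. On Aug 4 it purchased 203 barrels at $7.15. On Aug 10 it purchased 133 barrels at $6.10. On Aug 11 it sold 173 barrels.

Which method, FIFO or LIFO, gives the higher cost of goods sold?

LIFO

FIFO COGS: 57 @ $3.75 + 113 @ $3.55 + 3 @ $7.15 = $636.35
LIFO COGS: 133 @ $6.10 + 40 @ $7.15 = $1,097.30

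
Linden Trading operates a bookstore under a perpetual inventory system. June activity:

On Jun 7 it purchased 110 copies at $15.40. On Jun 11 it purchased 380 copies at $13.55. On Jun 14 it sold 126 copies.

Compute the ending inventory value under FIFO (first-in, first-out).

Jun 14, 126 sold [FIFO — oldest first]: 110 @ $15.40 + 16 @ $13.55 = $1,910.80
Ending inventory: 364 @ $13.55 = $4,932.20

Ending inventory = $4,932.20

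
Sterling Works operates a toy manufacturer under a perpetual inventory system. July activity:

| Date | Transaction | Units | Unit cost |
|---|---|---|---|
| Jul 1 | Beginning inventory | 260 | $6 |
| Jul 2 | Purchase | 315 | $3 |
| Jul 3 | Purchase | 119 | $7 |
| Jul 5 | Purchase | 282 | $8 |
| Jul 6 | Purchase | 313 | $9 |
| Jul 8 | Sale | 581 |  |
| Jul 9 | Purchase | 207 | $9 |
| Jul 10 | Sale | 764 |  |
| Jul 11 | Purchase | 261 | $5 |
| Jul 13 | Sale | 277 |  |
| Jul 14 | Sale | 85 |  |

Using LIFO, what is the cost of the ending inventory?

Jul 8, 581 sold [LIFO — newest first]: 313 @ $9 + 268 @ $8 = $4,961
Jul 10, 764 sold [LIFO — newest first]: 207 @ $9 + 14 @ $8 + 119 @ $7 + 315 @ $3 + 109 @ $6 = $4,407
Jul 13, 277 sold [LIFO — newest first]: 261 @ $5 + 16 @ $6 = $1,401
Jul 14, 85 sold [LIFO — newest first]: 85 @ $6 = $510
Total COGS = $4,961 + $4,407 + $1,401 + $510 = $11,279
Ending inventory: 50 @ $6 = $300
Check: goods available $11,579 = COGS $11,279 + ending $300

Ending inventory = $300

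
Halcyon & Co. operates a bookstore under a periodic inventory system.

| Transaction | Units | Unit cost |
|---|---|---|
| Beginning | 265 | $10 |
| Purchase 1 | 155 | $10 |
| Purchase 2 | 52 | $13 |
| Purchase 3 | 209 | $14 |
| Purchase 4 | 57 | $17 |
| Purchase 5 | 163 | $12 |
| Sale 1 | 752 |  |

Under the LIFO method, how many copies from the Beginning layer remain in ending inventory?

Sale 1 (752) [LIFO — newest first]: 163 @ $12 + 57 @ $17 + 209 @ $14 + 52 @ $13 + 155 @ $10 + 116 @ $10 = $9,237
Ending inventory: 149 @ $10 = $1,490

149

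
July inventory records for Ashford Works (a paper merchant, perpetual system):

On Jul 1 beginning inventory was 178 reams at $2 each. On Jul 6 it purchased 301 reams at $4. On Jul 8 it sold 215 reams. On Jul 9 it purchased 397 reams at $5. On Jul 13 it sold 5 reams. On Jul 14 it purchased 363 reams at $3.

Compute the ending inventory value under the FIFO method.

Ending inventory = $4,110

Jul 8, 215 sold [FIFO — oldest first]: 178 @ $2 + 37 @ $4 = $504
Jul 13, 5 sold [FIFO — oldest first]: 5 @ $4 = $20
Total COGS = $504 + $20 = $524
Ending inventory: 259 @ $4 + 397 @ $5 + 363 @ $3 = $4,110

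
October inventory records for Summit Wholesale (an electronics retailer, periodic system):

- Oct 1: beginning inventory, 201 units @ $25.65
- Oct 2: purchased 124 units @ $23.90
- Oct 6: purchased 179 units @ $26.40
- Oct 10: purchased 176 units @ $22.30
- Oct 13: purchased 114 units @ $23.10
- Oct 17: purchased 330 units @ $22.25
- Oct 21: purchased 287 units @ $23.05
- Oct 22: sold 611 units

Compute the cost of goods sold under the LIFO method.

Oct 22, 611 sold [LIFO — newest first]: 287 @ $23.05 + 324 @ $22.25 = $13,824.35
Ending inventory: 201 @ $25.65 + 124 @ $23.90 + 179 @ $26.40 + 176 @ $22.30 + 114 @ $23.10 + 6 @ $22.25 = $19,536.55
Check: goods available $33,360.90 = COGS $13,824.35 + ending $19,536.55

COGS = $13,824.35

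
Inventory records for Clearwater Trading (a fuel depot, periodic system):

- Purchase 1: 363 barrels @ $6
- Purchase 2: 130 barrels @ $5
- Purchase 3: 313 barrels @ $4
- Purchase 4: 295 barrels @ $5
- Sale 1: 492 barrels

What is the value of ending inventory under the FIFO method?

Sale 1 (492) [FIFO — oldest first]: 363 @ $6 + 129 @ $5 = $2,823
Ending inventory: 1 @ $5 + 313 @ $4 + 295 @ $5 = $2,732

Ending inventory = $2,732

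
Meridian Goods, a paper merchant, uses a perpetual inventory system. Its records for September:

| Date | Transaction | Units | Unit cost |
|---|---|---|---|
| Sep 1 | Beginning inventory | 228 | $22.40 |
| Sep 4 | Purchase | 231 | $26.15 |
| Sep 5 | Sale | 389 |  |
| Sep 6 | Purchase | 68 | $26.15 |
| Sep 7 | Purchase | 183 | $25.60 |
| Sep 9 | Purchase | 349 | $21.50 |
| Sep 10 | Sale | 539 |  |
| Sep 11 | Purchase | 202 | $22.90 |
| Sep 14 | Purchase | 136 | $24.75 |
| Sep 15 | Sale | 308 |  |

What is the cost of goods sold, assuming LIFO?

Sep 5, 389 sold [LIFO — newest first]: 231 @ $26.15 + 158 @ $22.40 = $9,579.85
Sep 10, 539 sold [LIFO — newest first]: 349 @ $21.50 + 183 @ $25.60 + 7 @ $26.15 = $12,371.35
Sep 15, 308 sold [LIFO — newest first]: 136 @ $24.75 + 172 @ $22.90 = $7,304.80
Total COGS = $9,579.85 + $12,371.35 + $7,304.80 = $29,256.00
Ending inventory: 70 @ $22.40 + 61 @ $26.15 + 30 @ $22.90 = $3,850.15

COGS = $29,256.00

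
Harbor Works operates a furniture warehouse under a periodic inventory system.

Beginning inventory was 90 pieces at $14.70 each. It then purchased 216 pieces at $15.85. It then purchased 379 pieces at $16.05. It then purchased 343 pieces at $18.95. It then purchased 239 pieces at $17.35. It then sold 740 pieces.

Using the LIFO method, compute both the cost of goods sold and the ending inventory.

COGS = $13,182.40; ending inventory = $8,293.65

Sale 1 (740) [LIFO — newest first]: 239 @ $17.35 + 343 @ $18.95 + 158 @ $16.05 = $13,182.40
Ending inventory: 90 @ $14.70 + 216 @ $15.85 + 221 @ $16.05 = $8,293.65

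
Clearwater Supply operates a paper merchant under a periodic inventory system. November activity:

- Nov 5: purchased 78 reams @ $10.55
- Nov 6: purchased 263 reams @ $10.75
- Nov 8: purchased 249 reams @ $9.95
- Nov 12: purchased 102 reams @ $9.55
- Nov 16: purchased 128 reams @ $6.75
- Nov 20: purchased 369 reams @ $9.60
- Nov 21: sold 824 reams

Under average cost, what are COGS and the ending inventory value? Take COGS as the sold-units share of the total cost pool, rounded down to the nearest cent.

COGS = $7,975.40; ending inventory = $3,532.80

Nov 21, sell 824: 824/1189 × $11,508.20 → $7,975.40
Ending inventory (cost pool remaining) = $3,532.80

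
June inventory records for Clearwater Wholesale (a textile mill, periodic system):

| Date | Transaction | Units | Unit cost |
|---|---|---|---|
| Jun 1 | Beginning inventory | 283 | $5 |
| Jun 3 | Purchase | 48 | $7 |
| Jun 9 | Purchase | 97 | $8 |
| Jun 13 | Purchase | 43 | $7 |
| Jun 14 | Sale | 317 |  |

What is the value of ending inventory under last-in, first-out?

Jun 14, 317 sold [LIFO — newest first]: 43 @ $7 + 97 @ $8 + 48 @ $7 + 129 @ $5 = $2,058
Ending inventory: 154 @ $5 = $770

Ending inventory = $770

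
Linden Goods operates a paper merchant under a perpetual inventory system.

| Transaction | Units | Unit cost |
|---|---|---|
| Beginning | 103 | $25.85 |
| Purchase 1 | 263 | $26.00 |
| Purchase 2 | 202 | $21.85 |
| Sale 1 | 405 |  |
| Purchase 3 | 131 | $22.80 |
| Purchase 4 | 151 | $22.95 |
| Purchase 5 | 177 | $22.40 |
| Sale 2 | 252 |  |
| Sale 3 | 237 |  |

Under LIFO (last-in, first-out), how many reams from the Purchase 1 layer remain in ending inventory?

Sale 1 (405) [LIFO — newest first]: 202 @ $21.85 + 203 @ $26.00 = $9,691.70
Sale 2 (252) [LIFO — newest first]: 177 @ $22.40 + 75 @ $22.95 = $5,686.05
Sale 3 (237) [LIFO — newest first]: 76 @ $22.95 + 131 @ $22.80 + 30 @ $26.00 = $5,511.00
Total COGS = $9,691.70 + $5,686.05 + $5,511.00 = $20,888.75
Ending inventory: 103 @ $25.85 + 30 @ $26.00 = $3,442.55

30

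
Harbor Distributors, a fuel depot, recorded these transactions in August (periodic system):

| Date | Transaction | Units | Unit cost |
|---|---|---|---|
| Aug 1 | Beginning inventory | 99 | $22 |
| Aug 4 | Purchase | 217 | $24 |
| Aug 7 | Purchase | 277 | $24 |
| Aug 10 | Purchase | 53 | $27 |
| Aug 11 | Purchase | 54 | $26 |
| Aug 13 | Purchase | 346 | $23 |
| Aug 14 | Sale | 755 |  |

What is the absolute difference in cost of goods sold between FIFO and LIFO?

$93

FIFO COGS: 99 @ $22 + 217 @ $24 + 277 @ $24 + 53 @ $27 + 54 @ $26 + 55 @ $23 = $18,134
LIFO COGS: 346 @ $23 + 54 @ $26 + 53 @ $27 + 277 @ $24 + 25 @ $24 = $18,041
Difference = |$18,134 − $18,041| = $93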